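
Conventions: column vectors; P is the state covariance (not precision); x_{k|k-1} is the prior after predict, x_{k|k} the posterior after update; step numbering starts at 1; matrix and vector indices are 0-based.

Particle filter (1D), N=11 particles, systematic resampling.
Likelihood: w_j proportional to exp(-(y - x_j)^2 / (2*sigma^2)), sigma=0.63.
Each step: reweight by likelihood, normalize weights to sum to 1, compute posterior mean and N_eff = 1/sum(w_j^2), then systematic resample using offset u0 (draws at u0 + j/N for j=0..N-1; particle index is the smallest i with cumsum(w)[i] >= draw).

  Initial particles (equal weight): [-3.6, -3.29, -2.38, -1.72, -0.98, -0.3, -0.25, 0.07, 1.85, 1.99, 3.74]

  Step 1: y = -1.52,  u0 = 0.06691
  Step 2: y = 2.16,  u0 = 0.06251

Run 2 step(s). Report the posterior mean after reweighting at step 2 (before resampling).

post_mean = -0.2786

step 1: w=[0.0018, 0.0081, 0.1650, 0.3984, 0.2902, 0.0643, 0.0549, 0.0173, 0.0000, 0.0000, 0.0000]  mean=-1.4273  Neff=3.6015  idx=[2, 2, 3, 3, 3, 3, 4, 4, 4, 5, 6]
step 2: w=[0.0000, 0.0000, 0.0000, 0.0000, 0.0000, 0.0000, 0.0035, 0.0035, 0.0035, 0.4195, 0.5701]  mean=-0.2786  Neff=1.9959  idx=[9, 9, 9, 9, 9, 10, 10, 10, 10, 10, 10]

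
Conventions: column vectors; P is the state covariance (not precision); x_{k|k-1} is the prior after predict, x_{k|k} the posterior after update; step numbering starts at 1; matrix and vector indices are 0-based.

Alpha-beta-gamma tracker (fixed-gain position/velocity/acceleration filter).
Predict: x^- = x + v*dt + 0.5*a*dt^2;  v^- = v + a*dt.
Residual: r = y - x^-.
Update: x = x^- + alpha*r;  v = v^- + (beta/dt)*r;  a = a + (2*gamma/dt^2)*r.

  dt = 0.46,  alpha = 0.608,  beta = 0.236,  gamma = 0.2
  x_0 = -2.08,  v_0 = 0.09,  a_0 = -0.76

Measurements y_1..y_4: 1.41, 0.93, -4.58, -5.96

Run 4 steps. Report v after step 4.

v_post = -4.7537

step 1: x_pred=-2.1190  r=3.5290  x^+=0.0266  v^+=1.5509  a^+=5.9111
step 2: x_pred=1.3655  r=-0.4355  x^+=1.1007  v^+=4.0466  a^+=5.0879
step 3: x_pred=3.5005  r=-8.0805  x^+=-1.4125  v^+=2.2415  a^+=-10.1870
step 4: x_pred=-1.4592  r=-4.5008  x^+=-4.1957  v^+=-4.7537  a^+=-18.6952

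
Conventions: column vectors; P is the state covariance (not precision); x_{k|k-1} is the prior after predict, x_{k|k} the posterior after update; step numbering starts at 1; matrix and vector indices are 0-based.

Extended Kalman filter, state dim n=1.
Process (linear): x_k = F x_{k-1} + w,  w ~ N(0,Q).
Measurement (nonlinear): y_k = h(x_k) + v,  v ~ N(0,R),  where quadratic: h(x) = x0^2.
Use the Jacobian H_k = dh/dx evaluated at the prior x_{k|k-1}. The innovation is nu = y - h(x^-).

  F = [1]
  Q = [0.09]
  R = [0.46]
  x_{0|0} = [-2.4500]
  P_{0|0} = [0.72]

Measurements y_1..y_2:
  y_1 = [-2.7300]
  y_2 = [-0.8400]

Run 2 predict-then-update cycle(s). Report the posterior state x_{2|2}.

step 1: x^-=[-2.4500]  P^-=[0.8100]  H_jac=[-4.9000]  S=[19.9081]  K=[-0.1994]  nu=[-8.7325]  x^+=[-0.7090]  P^+=[0.0187]
step 2: x^-=[-0.7090]  P^-=[0.1087]  H_jac=[-1.4181]  S=[0.6786]  K=[-0.2272]  nu=[-1.3427]  x^+=[-0.4040]  P^+=[0.0737]

x_post = [-0.4040]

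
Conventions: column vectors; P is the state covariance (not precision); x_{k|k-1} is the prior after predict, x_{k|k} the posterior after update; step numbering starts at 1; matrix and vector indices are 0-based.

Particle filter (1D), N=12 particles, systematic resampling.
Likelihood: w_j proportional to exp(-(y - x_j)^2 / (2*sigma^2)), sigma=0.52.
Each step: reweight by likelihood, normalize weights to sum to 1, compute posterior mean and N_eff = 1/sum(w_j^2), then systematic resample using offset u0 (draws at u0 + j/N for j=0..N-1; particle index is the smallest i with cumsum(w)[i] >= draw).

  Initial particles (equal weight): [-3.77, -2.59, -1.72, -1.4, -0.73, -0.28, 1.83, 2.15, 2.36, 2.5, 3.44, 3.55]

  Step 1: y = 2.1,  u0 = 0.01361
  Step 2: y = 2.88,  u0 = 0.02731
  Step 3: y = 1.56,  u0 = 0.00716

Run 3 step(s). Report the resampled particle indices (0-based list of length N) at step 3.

step 1: w=[0.0000, 0.0000, 0.0000, 0.0000, 0.0000, 0.0000, 0.2460, 0.2802, 0.2484, 0.2094, 0.0102, 0.0058]  mean=2.2179  Neff=4.0860  idx=[6, 6, 6, 7, 7, 7, 7, 8, 8, 8, 9, 9]
step 2: w=[0.0249, 0.0249, 0.0249, 0.0713, 0.0713, 0.0713, 0.0713, 0.1159, 0.1159, 0.1159, 0.1463, 0.1463]  mean=2.3015  Neff=9.5002  idx=[1, 3, 4, 5, 7, 7, 8, 9, 9, 10, 11, 11]
step 3: w=[0.1914, 0.1150, 0.1150, 0.1150, 0.0671, 0.0671, 0.0671, 0.0671, 0.0671, 0.0427, 0.0427, 0.0427]  mean=2.2040  Neff=9.5887  idx=[0, 0, 0, 1, 2, 3, 3, 4, 6, 7, 8, 10]

resampled_idx = [0, 0, 0, 1, 2, 3, 3, 4, 6, 7, 8, 10]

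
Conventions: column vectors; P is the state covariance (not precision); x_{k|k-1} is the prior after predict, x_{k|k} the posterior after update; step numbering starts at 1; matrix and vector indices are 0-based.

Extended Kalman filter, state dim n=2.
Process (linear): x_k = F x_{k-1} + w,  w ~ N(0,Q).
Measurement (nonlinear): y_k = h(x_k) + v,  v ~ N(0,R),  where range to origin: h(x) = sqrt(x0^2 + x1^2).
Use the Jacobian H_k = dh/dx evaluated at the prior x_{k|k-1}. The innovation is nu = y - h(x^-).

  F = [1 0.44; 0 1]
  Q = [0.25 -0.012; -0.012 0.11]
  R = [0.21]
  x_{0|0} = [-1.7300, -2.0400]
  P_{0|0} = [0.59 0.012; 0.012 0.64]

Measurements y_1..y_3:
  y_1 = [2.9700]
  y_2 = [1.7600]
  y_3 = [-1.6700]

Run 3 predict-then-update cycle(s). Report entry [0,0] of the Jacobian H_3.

H_jac[0,0] = -0.9086

step 1: x^-=[-2.6276, -2.0400]  P^-=[0.9745 0.2816; 0.2816 0.7500]  H_jac=[-0.7899 -0.6132]  S=[1.3729]  K=[-0.6865; -0.4970]  nu=[-0.3565]  x^+=[-2.3828, -1.8628]  P^+=[0.3275 -0.1868; -0.1868 0.4108]
step 2: x^-=[-3.2025, -1.8628]  P^-=[0.4927 -0.0181; -0.0181 0.5208]  H_jac=[-0.8644 -0.5028]  S=[0.6941]  K=[-0.6005; -0.3548]  nu=[-1.9448]  x^+=[-2.0346, -1.1727]  P^+=[0.2424 -0.1659; -0.1659 0.4335]
step 3: x^-=[-2.5506, -1.1727]  P^-=[0.4303 0.0128; 0.0128 0.5435]  H_jac=[-0.9086 -0.4177]  S=[0.6698]  K=[-0.5917; -0.3563]  nu=[-4.4773]  x^+=[0.0986, 0.4226]  P^+=[0.1958 -0.1284; -0.1284 0.4584]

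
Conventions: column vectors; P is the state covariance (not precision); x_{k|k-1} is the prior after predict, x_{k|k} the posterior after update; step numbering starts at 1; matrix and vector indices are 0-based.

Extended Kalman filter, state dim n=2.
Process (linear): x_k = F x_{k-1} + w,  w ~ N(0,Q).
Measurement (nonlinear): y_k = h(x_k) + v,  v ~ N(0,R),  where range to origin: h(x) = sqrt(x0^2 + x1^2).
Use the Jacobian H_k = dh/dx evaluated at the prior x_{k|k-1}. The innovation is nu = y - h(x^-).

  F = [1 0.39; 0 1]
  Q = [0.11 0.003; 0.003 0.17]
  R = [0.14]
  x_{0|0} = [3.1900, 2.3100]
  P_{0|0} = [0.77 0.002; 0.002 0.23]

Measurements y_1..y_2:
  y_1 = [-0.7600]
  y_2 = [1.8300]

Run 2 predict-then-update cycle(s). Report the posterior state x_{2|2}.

x_post = [-0.2375, 1.5881]

step 1: x^-=[4.0909, 2.3100]  P^-=[0.9165 0.0947; 0.0947 0.4000]  H_jac=[0.8708 0.4917]  S=[1.0128]  K=[0.8340; 0.2756]  nu=[-5.4580]  x^+=[-0.4612, 0.8056]  P^+=[0.2121 -0.1381; -0.1381 0.3231]
step 2: x^-=[-0.1470, 0.8056]  P^-=[0.2635 -0.0091; -0.0091 0.4931]  H_jac=[-0.1795 0.9838]  S=[0.6289]  K=[-0.0895; 0.7739]  nu=[1.0111]  x^+=[-0.2375, 1.5881]  P^+=[0.2585 0.0344; 0.0344 0.1164]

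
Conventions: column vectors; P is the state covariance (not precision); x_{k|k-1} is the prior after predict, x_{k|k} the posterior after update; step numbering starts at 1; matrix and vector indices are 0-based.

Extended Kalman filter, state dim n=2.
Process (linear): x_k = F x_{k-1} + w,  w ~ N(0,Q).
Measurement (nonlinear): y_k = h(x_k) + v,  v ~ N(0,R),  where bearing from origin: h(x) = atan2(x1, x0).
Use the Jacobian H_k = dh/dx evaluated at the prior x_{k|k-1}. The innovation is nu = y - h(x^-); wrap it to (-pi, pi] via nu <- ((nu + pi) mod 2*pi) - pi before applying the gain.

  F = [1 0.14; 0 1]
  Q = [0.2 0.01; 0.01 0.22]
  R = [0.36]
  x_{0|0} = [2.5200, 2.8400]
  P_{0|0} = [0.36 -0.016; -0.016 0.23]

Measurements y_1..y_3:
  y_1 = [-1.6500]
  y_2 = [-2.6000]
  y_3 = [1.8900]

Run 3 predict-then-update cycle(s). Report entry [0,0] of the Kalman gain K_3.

step 1: x^-=[2.9176, 2.8400]  P^-=[0.5600 0.0262; 0.0262 0.4500]  H_jac=[-0.1713 0.1760]  S=[0.3888]  K=[-0.2349; 0.1922]  nu=[-2.4219]  x^+=[3.4865, 2.3746]  P^+=[0.5386 0.0437; 0.0437 0.4356]
step 2: x^-=[3.8190, 2.3746]  P^-=[0.7594 0.1147; 0.1147 0.6556]  H_jac=[-0.1174 0.1888]  S=[0.3888]  K=[-0.1736; 0.2838]  nu=[3.1269]  x^+=[3.2761, 3.2621]  P^+=[0.7476 0.1339; 0.1339 0.6243]
step 3: x^-=[3.7328, 3.2621]  P^-=[0.9974 0.2313; 0.2313 0.8443]  H_jac=[-0.1327 0.1519]  S=[0.3877]  K=[-0.2508; 0.2516]  nu=[1.1718]  x^+=[3.4388, 3.5569]  P^+=[0.9730 0.2558; 0.2558 0.8198]

K[0,0] = -0.2508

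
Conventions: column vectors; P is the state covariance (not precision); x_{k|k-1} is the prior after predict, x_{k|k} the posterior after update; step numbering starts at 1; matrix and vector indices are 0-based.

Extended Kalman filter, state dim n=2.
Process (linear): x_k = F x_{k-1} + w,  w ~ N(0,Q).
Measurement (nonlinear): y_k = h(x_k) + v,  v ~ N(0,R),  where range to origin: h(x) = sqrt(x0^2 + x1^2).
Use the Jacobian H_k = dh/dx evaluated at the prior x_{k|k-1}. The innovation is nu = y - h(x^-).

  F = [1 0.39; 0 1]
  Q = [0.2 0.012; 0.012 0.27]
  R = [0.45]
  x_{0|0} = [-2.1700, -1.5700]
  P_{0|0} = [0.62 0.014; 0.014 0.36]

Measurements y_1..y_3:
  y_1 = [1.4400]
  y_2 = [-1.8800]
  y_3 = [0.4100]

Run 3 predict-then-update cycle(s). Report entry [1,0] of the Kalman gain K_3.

K[1,0] = 0.6412

step 1: x^-=[-2.7823, -1.5700]  P^-=[0.8857 0.1664; 0.1664 0.6300]  H_jac=[-0.8709 -0.4914]  S=[1.4164]  K=[-0.6023; -0.3209]  nu=[-1.7547]  x^+=[-1.7254, -1.0069]  P^+=[0.3718 -0.1074; -0.1074 0.4841]
step 2: x^-=[-2.1181, -1.0069]  P^-=[0.5617 0.0934; 0.0934 0.7541]  H_jac=[-0.9031 -0.4293]  S=[1.1196]  K=[-0.4889; -0.3646]  nu=[-4.2252]  x^+=[-0.0523, 0.5334]  P^+=[0.2941 -0.1061; -0.1061 0.6053]
step 3: x^-=[0.1558, 0.5334]  P^-=[0.5034 0.1420; 0.1420 0.8753]  H_jac=[0.2803 0.9599]  S=[1.3725]  K=[0.2021; 0.6412]  nu=[-0.1457]  x^+=[0.1263, 0.4400]  P^+=[0.4473 -0.0359; -0.0359 0.3111]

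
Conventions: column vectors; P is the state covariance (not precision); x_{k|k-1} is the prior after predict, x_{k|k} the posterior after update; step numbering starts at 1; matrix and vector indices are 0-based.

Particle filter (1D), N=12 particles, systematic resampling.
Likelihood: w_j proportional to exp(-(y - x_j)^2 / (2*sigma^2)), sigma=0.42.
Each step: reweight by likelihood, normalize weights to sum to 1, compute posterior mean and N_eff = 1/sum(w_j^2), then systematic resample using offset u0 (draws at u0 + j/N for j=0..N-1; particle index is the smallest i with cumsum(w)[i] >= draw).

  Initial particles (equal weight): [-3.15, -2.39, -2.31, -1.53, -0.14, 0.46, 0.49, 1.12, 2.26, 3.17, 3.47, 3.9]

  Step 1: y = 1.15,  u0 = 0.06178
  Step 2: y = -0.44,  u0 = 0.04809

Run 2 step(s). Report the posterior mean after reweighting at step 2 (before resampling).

post_mean = 0.4875

step 1: w=[0.0000, 0.0000, 0.0000, 0.0000, 0.0056, 0.1634, 0.1833, 0.6285, 0.0192, 0.0000, 0.0000, 0.0000]  mean=0.9114  Neff=2.1946  idx=[5, 5, 6, 6, 7, 7, 7, 7, 7, 7, 7, 7]
step 2: w=[0.2637, 0.2637, 0.2257, 0.2257, 0.0026, 0.0026, 0.0026, 0.0026, 0.0026, 0.0026, 0.0026, 0.0026]  mean=0.4875  Neff=4.1488  idx=[0, 0, 0, 1, 1, 1, 2, 2, 2, 3, 3, 3]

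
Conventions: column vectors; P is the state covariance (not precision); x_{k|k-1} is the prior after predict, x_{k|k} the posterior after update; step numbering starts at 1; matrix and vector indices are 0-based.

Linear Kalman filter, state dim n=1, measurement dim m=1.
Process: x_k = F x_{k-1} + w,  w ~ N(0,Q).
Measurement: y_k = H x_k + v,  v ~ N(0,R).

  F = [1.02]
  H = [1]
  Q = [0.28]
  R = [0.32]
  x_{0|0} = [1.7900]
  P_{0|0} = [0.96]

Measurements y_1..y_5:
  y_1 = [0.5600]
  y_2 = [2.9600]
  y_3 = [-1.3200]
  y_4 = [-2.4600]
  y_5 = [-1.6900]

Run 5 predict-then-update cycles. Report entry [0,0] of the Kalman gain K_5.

step 1: x^-=[1.8258]  P^-=[1.2788]  S=[1.5988]  K=[0.7998]  nu=[-1.2658]  x^+=[0.8134]  P^+=[0.2560]
step 2: x^-=[0.8296]  P^-=[0.5463]  S=[0.8663]  K=[0.6306]  nu=[2.1304]  x^+=[2.1731]  P^+=[0.2018]
step 3: x^-=[2.2165]  P^-=[0.4899]  S=[0.8099]  K=[0.6049]  nu=[-3.5365]  x^+=[0.0772]  P^+=[0.1936]
step 4: x^-=[0.0788]  P^-=[0.4814]  S=[0.8014]  K=[0.6007]  nu=[-2.5388]  x^+=[-1.4463]  P^+=[0.1922]
step 5: x^-=[-1.4752]  P^-=[0.4800]  S=[0.8000]  K=[0.6000]  nu=[-0.2148]  x^+=[-1.6041]  P^+=[0.1920]

K[0,0] = 0.6000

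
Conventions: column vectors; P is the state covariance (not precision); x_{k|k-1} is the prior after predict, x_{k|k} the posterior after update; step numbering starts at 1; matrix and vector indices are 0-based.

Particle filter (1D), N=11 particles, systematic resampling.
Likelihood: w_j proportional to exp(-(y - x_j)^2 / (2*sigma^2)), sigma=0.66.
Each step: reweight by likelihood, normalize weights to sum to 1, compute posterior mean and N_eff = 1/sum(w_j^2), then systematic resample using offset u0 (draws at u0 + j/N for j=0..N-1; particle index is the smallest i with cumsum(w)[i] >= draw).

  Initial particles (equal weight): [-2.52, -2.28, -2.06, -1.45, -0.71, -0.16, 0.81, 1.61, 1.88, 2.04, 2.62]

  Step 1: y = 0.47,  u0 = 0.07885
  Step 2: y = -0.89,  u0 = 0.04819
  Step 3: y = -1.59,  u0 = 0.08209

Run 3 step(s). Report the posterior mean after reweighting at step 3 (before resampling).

post_mean = -0.5669

step 1: w=[0.0000, 0.0001, 0.0003, 0.0069, 0.0955, 0.2993, 0.4134, 0.1062, 0.0482, 0.0279, 0.0023]  mean=0.5329  Neff=3.5211  idx=[4, 5, 5, 5, 6, 6, 6, 6, 6, 7, 9]
step 2: w=[0.3475, 0.1956, 0.1956, 0.1956, 0.0131, 0.0131, 0.0131, 0.0131, 0.0131, 0.0003, 0.0000]  mean=-0.2872  Neff=4.2302  idx=[0, 0, 0, 0, 1, 1, 2, 2, 3, 3, 5]
step 3: w=[0.1852, 0.1852, 0.1852, 0.1852, 0.0431, 0.0431, 0.0431, 0.0431, 0.0431, 0.0431, 0.0006]  mean=-0.5669  Neff=6.7402  idx=[0, 0, 1, 1, 2, 2, 3, 3, 5, 7, 9]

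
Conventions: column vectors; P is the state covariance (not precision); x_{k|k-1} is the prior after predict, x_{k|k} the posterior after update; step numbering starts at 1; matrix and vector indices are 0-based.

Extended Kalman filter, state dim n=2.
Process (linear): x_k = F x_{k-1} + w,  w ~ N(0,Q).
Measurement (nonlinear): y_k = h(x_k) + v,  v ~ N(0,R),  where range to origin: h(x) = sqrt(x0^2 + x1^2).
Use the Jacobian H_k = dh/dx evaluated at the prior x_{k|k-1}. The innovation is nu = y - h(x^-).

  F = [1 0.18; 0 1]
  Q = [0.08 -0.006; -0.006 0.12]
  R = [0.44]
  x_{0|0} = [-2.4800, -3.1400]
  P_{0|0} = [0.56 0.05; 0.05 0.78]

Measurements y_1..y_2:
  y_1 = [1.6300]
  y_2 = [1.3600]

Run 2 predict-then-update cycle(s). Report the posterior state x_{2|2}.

step 1: x^-=[-3.0452, -3.1400]  P^-=[0.6833 0.1844; 0.1844 0.9000]  H_jac=[-0.6962 -0.7179]  S=[1.4193]  K=[-0.4284; -0.5457]  nu=[-2.7441]  x^+=[-1.8695, -1.6426]  P^+=[0.4228 -0.1474; -0.1474 0.4774]
step 2: x^-=[-2.1652, -1.6426]  P^-=[0.4652 -0.0675; -0.0675 0.5974]  H_jac=[-0.7967 -0.6044]  S=[0.8885]  K=[-0.3712; -0.3459]  nu=[-1.3578]  x^+=[-1.6612, -1.1730]  P^+=[0.3427 -0.1815; -0.1815 0.4911]

x_post = [-1.6612, -1.1730]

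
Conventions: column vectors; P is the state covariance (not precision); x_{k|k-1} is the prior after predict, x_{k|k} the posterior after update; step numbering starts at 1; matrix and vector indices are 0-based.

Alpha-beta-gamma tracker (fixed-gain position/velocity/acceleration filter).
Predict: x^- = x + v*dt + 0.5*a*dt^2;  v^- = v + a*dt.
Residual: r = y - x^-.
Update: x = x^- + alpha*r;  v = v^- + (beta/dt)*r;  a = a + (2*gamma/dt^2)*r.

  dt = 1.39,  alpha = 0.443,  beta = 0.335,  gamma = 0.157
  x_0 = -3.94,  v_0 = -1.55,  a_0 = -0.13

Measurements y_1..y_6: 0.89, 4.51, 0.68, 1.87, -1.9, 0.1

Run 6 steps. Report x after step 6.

x_post = 1.4958

step 1: x_pred=-6.2201  r=7.1101  x^+=-3.0703  v^+=-0.0171  a^+=1.0255
step 2: x_pred=-2.1034  r=6.6134  x^+=0.8263  v^+=3.0022  a^+=2.1003
step 3: x_pred=7.0284  r=-6.3484  x^+=4.2161  v^+=4.3916  a^+=1.0686
step 4: x_pred=11.3528  r=-9.4828  x^+=7.1519  v^+=3.5916  a^+=-0.4725
step 5: x_pred=11.6877  r=-13.5877  x^+=5.6683  v^+=-0.3400  a^+=-2.6808
step 6: x_pred=2.6060  r=-2.5060  x^+=1.4958  v^+=-4.6702  a^+=-3.0880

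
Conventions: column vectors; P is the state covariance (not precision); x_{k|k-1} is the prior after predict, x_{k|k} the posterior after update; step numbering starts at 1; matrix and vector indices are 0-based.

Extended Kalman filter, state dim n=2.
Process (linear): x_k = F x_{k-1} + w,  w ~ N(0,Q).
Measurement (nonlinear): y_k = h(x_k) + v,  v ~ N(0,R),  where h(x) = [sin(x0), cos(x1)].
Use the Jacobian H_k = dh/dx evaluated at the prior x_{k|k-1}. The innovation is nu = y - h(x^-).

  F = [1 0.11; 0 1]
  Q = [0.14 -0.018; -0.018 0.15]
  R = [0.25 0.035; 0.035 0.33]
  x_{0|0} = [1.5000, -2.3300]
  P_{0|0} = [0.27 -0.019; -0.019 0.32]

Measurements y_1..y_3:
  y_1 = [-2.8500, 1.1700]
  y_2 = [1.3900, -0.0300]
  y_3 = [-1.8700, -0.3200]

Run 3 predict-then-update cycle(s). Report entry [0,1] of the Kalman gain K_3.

step 1: x^-=[1.2437, -2.3300]  P^-=[0.4097 -0.0018; -0.0018 0.4700]  H_jac=[0.3213 0.0000; 0.0000 0.7254]  S=[0.2923 0.0346; 0.0346 0.5773]  K=[0.4538 -0.0294; -0.0724 0.5949]  nu=[-3.7970, 1.8583]  x^+=[-0.5342, -0.9497]  P^+=[0.3499 0.0085; 0.0085 0.2671]
step 2: x^-=[-0.6387, -0.9497]  P^-=[0.4950 0.0199; 0.0199 0.4171]  H_jac=[0.8029 0.0000; 0.0000 0.8133]  S=[0.5691 0.0480; 0.0480 0.6059]  K=[0.7008 -0.0288; -0.0193 0.5614]  nu=[1.9861, -0.6119]  x^+=[0.7708, -1.3316]  P^+=[0.2170 0.0185; 0.0185 0.2270]
step 3: x^-=[0.6244, -1.3316]  P^-=[0.3638 0.0254; 0.0254 0.3770]  H_jac=[0.8113 0.0000; 0.0000 0.9715]  S=[0.4895 0.0551; 0.0551 0.6858]  K=[0.6044 -0.0125; -0.0181 0.5355]  nu=[-2.4546, -0.5569]  x^+=[-0.8522, -1.5855]  P^+=[0.1857 0.0175; 0.0175 0.1812]

K[0,1] = -0.0125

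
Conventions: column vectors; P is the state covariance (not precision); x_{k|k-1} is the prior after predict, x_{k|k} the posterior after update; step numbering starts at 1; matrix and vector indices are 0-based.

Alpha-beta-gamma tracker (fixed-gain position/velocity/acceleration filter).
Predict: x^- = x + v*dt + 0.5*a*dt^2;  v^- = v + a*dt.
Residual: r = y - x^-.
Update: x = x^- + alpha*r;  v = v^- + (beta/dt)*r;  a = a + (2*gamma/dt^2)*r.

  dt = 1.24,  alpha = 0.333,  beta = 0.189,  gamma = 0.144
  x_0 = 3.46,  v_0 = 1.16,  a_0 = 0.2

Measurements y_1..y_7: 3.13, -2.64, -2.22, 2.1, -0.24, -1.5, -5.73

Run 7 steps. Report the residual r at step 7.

resid = 2.7297

step 1: x_pred=5.0522  r=-1.9222  x^+=4.4121  v^+=1.1150  a^+=-0.1600
step 2: x_pred=5.6717  r=-8.3117  x^+=2.9039  v^+=-0.3503  a^+=-1.7168
step 3: x_pred=1.1496  r=-3.3696  x^+=0.0276  v^+=-2.9928  a^+=-2.3480
step 4: x_pred=-5.4886  r=7.5886  x^+=-2.9616  v^+=-4.7476  a^+=-0.9266
step 5: x_pred=-9.5610  r=9.3210  x^+=-6.4571  v^+=-4.4759  a^+=0.8193
step 6: x_pred=-11.3774  r=9.8774  x^+=-8.0882  v^+=-1.9545  a^+=2.6694
step 7: x_pred=-8.4597  r=2.7297  x^+=-7.5507  v^+=1.7715  a^+=3.1806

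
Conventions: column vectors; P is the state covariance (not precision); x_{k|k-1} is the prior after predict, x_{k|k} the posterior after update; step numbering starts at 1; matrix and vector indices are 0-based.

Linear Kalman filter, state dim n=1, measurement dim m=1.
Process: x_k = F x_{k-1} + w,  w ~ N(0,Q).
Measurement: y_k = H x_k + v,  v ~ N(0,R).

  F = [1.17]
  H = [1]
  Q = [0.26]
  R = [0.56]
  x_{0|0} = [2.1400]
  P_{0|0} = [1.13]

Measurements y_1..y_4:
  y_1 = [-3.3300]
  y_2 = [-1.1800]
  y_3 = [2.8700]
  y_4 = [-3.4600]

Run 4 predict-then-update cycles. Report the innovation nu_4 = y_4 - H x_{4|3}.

innov = [-4.3814]

step 1: x^-=[2.5038]  P^-=[1.8069]  S=[2.3669]  K=[0.7634]  nu=[-5.8338]  x^+=[-1.9497]  P^+=[0.4275]
step 2: x^-=[-2.2812]  P^-=[0.8452]  S=[1.4052]  K=[0.6015]  nu=[1.1012]  x^+=[-1.6188]  P^+=[0.3368]
step 3: x^-=[-1.8940]  P^-=[0.7211]  S=[1.2811]  K=[0.5629]  nu=[4.7640]  x^+=[0.7875]  P^+=[0.3152]
step 4: x^-=[0.9214]  P^-=[0.6915]  S=[1.2515]  K=[0.5525]  nu=[-4.3814]  x^+=[-1.4995]  P^+=[0.3094]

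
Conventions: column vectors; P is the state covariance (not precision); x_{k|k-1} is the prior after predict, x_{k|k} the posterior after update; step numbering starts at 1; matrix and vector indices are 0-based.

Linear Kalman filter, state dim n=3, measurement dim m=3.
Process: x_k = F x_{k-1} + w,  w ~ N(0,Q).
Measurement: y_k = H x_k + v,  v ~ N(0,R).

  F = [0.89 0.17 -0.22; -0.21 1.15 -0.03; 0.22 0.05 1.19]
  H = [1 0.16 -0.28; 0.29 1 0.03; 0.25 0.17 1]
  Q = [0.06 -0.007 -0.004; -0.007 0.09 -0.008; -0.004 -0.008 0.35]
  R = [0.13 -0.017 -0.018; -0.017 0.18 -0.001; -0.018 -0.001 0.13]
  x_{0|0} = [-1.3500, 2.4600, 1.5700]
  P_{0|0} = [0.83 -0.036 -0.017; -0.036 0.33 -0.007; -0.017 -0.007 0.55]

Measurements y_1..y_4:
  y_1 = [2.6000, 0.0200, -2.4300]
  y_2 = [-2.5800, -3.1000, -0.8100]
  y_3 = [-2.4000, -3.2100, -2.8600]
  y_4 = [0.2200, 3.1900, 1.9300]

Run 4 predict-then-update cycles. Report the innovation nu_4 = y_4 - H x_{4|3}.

innov = [1.4612, 6.3616, 5.1000]

step 1: x^-=[-1.1287, 3.0654, 1.6943]  P^-=[0.7499 -0.1281 -0.0041; -0.1281 0.5812 -0.0609; -0.0041 -0.0609 1.1593]  S=[0.9525 0.1667 -0.1769; 0.1667 0.7473 0.0861; -0.1769 0.0861 1.3193]  K=[0.8278 -0.0928 0.2395; -0.1664 0.7706 -0.0682; -0.1806 -0.0945 0.8521]  nu=[3.7126, -2.7689, -4.3632]  x^+=[1.1563, 0.6114, -2.4321]  P^+=[0.1148 -0.0642 -0.0014; -0.0642 0.1608 -0.0179; -0.0014 -0.0179 0.1175]
step 2: x^-=[1.6681, 0.5333, -2.6092]  P^-=[0.1437 -0.0551 -0.0211; -0.0551 0.3400 -0.0479; -0.0211 -0.0479 0.5181]  S=[0.3215 0.0313 -0.1544; 0.0313 0.4974 0.0118; -0.1544 0.0118 0.6354]  K=[0.5081 -0.0635 0.1333; -0.0370 0.6516 -0.0273; -0.1699 -0.0847 0.7546]  nu=[-5.0640, -4.0387, 1.2915]  x^+=[-0.4766, -1.9461, -0.4325]  P^+=[0.0705 -0.0406 -0.0025; -0.0406 0.1302 -0.0155; -0.0025 -0.0155 0.1045]
step 3: x^-=[-0.6599, -2.1249, -0.7169]  P^-=[0.1145 -0.0302 -0.0252; -0.0302 0.2860 -0.0379; -0.0252 -0.0379 0.4977]  S=[0.2988 0.0380 -0.1550; 0.0380 0.4559 0.0162; -0.1550 0.0162 0.6150]  K=[0.4540 -0.0368 0.1126; 0.0060 0.6055 -0.0093; -0.1738 -0.0786 0.7467]  nu=[-1.6009, -0.8722, -1.6169]  x^+=[-1.5365, -2.6476, -1.5775]  P^+=[0.0618 -0.0323 -0.0035; -0.0323 0.1187 -0.0140; -0.0035 -0.0140 0.1035]
step 4: x^-=[-1.4706, -2.6747, -2.3476]  P^-=[0.1100 -0.0230 -0.0268; -0.0230 0.2663 -0.0338; -0.0268 -0.0338 0.4957]  S=[0.2964 0.0400 -0.1556; 0.0400 0.4402 0.0182; -0.1556 0.0182 0.6134]  K=[0.4446 -0.0264 0.1083; 0.0171 0.5861 -0.0038; -0.1754 -0.0757 0.7456]  nu=[1.4612, 6.3616, 5.1000]  x^+=[-0.4366, 1.0594, 0.7167]  P^+=[0.0600 -0.0297 -0.0038; -0.0297 0.1142 -0.0134; -0.0038 -0.0134 0.1034]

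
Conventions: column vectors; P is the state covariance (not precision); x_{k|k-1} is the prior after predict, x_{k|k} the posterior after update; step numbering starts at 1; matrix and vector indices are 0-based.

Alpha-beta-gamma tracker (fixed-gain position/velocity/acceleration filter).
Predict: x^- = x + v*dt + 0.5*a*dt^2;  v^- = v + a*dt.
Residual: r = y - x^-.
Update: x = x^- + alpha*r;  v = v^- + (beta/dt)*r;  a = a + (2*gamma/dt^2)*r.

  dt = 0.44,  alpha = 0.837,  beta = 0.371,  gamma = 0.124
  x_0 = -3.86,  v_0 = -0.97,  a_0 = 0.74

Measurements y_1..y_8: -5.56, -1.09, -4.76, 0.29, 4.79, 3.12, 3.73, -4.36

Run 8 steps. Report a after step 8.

step 1: x_pred=-4.2152  r=-1.3448  x^+=-5.3408  v^+=-1.7783  a^+=-0.9827
step 2: x_pred=-6.2184  r=5.1284  x^+=-1.9259  v^+=2.1134  a^+=5.5867
step 3: x_pred=-0.4552  r=-4.3048  x^+=-4.0583  v^+=0.9419  a^+=0.0723
step 4: x_pred=-3.6369  r=3.9269  x^+=-0.3501  v^+=4.2848  a^+=5.1026
step 5: x_pred=2.0292  r=2.7608  x^+=4.3400  v^+=8.8578  a^+=8.6393
step 6: x_pred=9.0737  r=-5.9537  x^+=4.0905  v^+=7.6391  a^+=1.0126
step 7: x_pred=7.5497  r=-3.8197  x^+=4.3526  v^+=4.8639  a^+=-3.8803
step 8: x_pred=6.1171  r=-10.4771  x^+=-2.6522  v^+=-5.6775  a^+=-17.3014

a_post = -17.3014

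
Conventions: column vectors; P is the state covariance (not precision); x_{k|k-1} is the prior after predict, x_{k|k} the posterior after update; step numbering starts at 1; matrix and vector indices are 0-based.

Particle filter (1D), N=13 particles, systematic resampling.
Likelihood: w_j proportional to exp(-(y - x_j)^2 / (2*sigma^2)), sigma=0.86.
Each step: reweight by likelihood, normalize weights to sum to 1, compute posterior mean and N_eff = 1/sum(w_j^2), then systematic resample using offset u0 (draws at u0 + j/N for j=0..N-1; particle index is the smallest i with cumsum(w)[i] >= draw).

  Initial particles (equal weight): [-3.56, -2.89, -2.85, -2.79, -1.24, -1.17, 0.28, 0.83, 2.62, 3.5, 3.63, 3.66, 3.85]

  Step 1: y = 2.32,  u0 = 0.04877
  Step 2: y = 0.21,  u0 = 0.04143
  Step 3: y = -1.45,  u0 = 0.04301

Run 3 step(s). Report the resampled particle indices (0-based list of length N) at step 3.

resampled_idx = [0, 1, 2, 3, 3, 4, 5, 6, 7, 8, 8, 9, 10]

step 1: w=[0.0000, 0.0000, 0.0000, 0.0000, 0.0001, 0.0001, 0.0247, 0.0917, 0.3872, 0.1605, 0.1290, 0.1222, 0.0845]  mean=2.8999  Neff=4.4762  idx=[7, 8, 8, 8, 8, 8, 9, 9, 9, 10, 11, 11, 12]
step 2: w=[0.8835, 0.0226, 0.0226, 0.0226, 0.0226, 0.0226, 0.0008, 0.0008, 0.0008, 0.0004, 0.0004, 0.0004, 0.0001]  mean=1.0419  Neff=1.2769  idx=[0, 0, 0, 0, 0, 0, 0, 0, 0, 0, 0, 1, 4]
step 3: w=[0.0909, 0.0909, 0.0909, 0.0909, 0.0909, 0.0909, 0.0909, 0.0909, 0.0909, 0.0909, 0.0909, 0.0000, 0.0000]  mean=0.8301  Neff=11.0018  idx=[0, 1, 2, 3, 3, 4, 5, 6, 7, 8, 8, 9, 10]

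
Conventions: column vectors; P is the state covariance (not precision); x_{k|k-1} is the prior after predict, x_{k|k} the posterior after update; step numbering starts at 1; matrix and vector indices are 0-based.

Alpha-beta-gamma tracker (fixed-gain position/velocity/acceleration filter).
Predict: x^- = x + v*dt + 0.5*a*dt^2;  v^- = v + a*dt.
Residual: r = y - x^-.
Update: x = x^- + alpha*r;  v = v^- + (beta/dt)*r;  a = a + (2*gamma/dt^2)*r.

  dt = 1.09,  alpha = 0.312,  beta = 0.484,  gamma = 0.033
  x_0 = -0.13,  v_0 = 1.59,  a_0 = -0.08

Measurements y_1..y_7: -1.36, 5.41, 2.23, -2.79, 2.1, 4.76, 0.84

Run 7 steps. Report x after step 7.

step 1: x_pred=1.5556  r=-2.9156  x^+=0.6459  v^+=0.2082  a^+=-0.2420
step 2: x_pred=0.7291  r=4.6809  x^+=2.1895  v^+=2.0229  a^+=0.0181
step 3: x_pred=4.4053  r=-2.1753  x^+=3.7266  v^+=1.0767  a^+=-0.1028
step 4: x_pred=4.8392  r=-7.6292  x^+=2.4589  v^+=-2.4229  a^+=-0.5266
step 5: x_pred=-0.4949  r=2.5949  x^+=0.3147  v^+=-1.8446  a^+=-0.3824
step 6: x_pred=-1.9232  r=6.6832  x^+=0.1620  v^+=0.7061  a^+=-0.0112
step 7: x_pred=0.9250  r=-0.0850  x^+=0.8985  v^+=0.6562  a^+=-0.0159

x_post = 0.8985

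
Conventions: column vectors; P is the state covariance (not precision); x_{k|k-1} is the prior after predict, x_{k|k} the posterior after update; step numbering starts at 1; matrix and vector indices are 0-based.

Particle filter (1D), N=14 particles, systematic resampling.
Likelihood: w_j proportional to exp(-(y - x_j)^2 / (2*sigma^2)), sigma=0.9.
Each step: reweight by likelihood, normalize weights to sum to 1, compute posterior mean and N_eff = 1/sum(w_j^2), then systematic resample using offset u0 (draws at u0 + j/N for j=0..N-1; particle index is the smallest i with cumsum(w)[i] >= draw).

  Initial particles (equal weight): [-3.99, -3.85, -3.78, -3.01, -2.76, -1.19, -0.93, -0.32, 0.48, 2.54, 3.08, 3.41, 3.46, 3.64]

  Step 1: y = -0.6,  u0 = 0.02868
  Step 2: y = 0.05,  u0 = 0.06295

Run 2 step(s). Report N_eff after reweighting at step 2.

step 1: w=[0.0003, 0.0005, 0.0006, 0.0085, 0.0172, 0.2465, 0.2858, 0.2912, 0.1488, 0.0007, 0.0001, 0.0000, 0.0000, 0.0000]  mean=-0.6567  Neff=4.0042  idx=[5, 5, 5, 5, 6, 6, 6, 6, 7, 7, 7, 7, 8, 8]
step 2: w=[0.0420, 0.0420, 0.0420, 0.0420, 0.0600, 0.0600, 0.0600, 0.0600, 0.0997, 0.0997, 0.0997, 0.0997, 0.0968, 0.0968]  mean=-0.4576  Neff=12.5158  idx=[1, 3, 4, 5, 7, 8, 8, 9, 10, 10, 11, 12, 13, 13]

N_eff = 12.5158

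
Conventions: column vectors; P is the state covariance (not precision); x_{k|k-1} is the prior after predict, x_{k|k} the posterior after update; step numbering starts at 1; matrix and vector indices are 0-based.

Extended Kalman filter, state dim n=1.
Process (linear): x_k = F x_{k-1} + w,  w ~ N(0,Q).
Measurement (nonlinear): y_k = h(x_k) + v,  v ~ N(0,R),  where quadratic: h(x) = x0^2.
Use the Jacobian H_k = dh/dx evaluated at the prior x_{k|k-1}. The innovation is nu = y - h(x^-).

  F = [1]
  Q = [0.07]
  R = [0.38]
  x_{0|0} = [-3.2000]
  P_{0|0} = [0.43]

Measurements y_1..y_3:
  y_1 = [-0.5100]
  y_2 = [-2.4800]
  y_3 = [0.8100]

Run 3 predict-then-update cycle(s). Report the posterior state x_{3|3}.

step 1: x^-=[-3.2000]  P^-=[0.5000]  H_jac=[-6.4000]  S=[20.8600]  K=[-0.1534]  nu=[-10.7500]  x^+=[-1.5509]  P^+=[0.0091]
step 2: x^-=[-1.5509]  P^-=[0.0791]  H_jac=[-3.1018]  S=[1.1411]  K=[-0.2150]  nu=[-4.8853]  x^+=[-0.5004]  P^+=[0.0263]
step 3: x^-=[-0.5004]  P^-=[0.0963]  H_jac=[-1.0008]  S=[0.4765]  K=[-0.2024]  nu=[0.5596]  x^+=[-0.6136]  P^+=[0.0768]

x_post = [-0.6136]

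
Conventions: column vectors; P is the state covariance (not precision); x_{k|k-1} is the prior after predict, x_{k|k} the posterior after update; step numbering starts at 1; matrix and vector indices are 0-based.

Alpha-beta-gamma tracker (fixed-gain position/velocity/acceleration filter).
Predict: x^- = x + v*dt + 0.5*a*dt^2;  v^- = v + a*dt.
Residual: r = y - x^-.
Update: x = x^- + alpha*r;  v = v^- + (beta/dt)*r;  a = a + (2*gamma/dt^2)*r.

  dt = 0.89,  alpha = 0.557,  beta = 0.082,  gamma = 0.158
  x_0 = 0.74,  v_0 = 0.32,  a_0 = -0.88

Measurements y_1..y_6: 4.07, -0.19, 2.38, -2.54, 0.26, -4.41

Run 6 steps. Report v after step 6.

v_post = -2.6266

step 1: x_pred=0.6763  r=3.3937  x^+=2.5666  v^+=-0.1505  a^+=0.4739
step 2: x_pred=2.6203  r=-2.8103  x^+=1.0550  v^+=0.0123  a^+=-0.6472
step 3: x_pred=0.8096  r=1.5704  x^+=1.6843  v^+=-0.4190  a^+=-0.0207
step 4: x_pred=1.3031  r=-3.8431  x^+=-0.8375  v^+=-0.7916  a^+=-1.5539
step 5: x_pred=-2.1574  r=2.4174  x^+=-0.8109  v^+=-1.9519  a^+=-0.5895
step 6: x_pred=-2.7816  r=-1.6284  x^+=-3.6886  v^+=-2.6266  a^+=-1.2392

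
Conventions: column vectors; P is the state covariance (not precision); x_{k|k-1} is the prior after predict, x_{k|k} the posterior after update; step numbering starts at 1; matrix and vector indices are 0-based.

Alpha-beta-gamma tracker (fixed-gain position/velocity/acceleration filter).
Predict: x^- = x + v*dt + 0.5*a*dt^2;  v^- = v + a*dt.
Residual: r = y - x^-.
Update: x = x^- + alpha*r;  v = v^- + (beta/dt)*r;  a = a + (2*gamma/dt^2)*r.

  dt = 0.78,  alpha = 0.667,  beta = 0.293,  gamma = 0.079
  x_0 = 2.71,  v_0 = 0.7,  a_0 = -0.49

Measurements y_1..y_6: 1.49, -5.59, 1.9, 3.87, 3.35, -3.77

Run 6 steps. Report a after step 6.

step 1: x_pred=3.1069  r=-1.6169  x^+=2.0284  v^+=-0.2896  a^+=-0.9099
step 2: x_pred=1.5258  r=-7.1158  x^+=-3.2205  v^+=-3.6723  a^+=-2.7579
step 3: x_pred=-6.9238  r=8.8238  x^+=-1.0383  v^+=-2.5089  a^+=-0.4663
step 4: x_pred=-3.1371  r=7.0071  x^+=1.5366  v^+=-0.2405  a^+=1.3534
step 5: x_pred=1.7608  r=1.5892  x^+=2.8208  v^+=1.4122  a^+=1.7661
step 6: x_pred=4.4595  r=-8.2295  x^+=-1.0296  v^+=-0.3016  a^+=-0.3711

a_post = -0.3711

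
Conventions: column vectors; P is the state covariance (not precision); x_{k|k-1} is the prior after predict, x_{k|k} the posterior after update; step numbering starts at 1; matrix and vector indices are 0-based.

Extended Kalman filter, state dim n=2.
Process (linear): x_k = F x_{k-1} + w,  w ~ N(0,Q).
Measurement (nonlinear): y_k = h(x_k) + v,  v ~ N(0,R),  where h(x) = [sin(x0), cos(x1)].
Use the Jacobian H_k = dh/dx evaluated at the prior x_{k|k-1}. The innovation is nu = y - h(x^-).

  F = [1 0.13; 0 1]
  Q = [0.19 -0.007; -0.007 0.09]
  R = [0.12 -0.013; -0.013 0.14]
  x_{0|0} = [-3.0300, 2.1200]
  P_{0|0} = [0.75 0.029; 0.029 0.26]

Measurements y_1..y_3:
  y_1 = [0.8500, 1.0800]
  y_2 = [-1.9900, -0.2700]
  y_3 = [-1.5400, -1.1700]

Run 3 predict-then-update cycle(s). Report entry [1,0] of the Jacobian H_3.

H_jac[1,0] = 0.0000

step 1: x^-=[-2.7544, 2.1200]  P^-=[0.9519 0.0558; 0.0558 0.3500]  H_jac=[-0.9260 0.0000; 0.0000 -0.8529]  S=[0.9362 0.0311; 0.0311 0.3946]  K=[-0.9400 -0.0466; -0.0302 -0.7541]  nu=[1.2276, 1.6020]  x^+=[-3.9830, 0.8749]  P^+=[0.1212 -0.0067; -0.0067 0.1233]
step 2: x^-=[-3.8692, 0.8749]  P^-=[0.3115 0.0024; 0.0024 0.2133]  H_jac=[-0.7468 0.0000; 0.0000 -0.7675]  S=[0.2937 -0.0117; -0.0117 0.2656]  K=[-0.7937 -0.0416; -0.0305 -0.6176]  nu=[-2.6551, -0.9111]  x^+=[-1.7241, 1.5185]  P^+=[0.1268 -0.0059; -0.0059 0.1121]
step 3: x^-=[-1.5267, 1.5185]  P^-=[0.3172 0.0017; 0.0017 0.2021]  H_jac=[0.0441 0.0000; 0.0000 -0.9986]  S=[0.1206 -0.0131; -0.0131 0.3416]  K=[0.1159 -0.0006; -0.0637 -0.5934]  nu=[-0.5410, -1.2222]  x^+=[-1.5886, 2.2783]  P^+=[0.3156 0.0016; 0.0016 0.0824]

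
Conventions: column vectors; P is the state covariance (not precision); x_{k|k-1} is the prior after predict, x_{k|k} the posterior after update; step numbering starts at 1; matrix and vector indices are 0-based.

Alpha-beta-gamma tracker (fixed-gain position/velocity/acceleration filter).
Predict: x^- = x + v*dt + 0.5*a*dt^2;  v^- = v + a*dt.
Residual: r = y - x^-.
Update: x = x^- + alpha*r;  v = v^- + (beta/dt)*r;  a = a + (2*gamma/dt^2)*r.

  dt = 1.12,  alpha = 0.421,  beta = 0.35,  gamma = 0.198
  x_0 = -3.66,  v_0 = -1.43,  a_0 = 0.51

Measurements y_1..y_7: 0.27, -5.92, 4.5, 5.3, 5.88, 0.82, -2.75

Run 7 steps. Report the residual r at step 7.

resid = -8.2430

step 1: x_pred=-4.9417  r=5.2117  x^+=-2.7476  v^+=0.7699  a^+=2.1553
step 2: x_pred=-0.5335  r=-5.3865  x^+=-2.8012  v^+=1.5005  a^+=0.4548
step 3: x_pred=-0.8354  r=5.3354  x^+=1.4108  v^+=3.6772  a^+=2.1392
step 4: x_pred=6.8710  r=-1.5710  x^+=6.2096  v^+=5.5822  a^+=1.6432
step 5: x_pred=13.4923  r=-7.6123  x^+=10.2875  v^+=5.0437  a^+=-0.7599
step 6: x_pred=15.4599  r=-14.6399  x^+=9.2965  v^+=-0.3823  a^+=-5.3815
step 7: x_pred=5.4930  r=-8.2430  x^+=2.0227  v^+=-8.9856  a^+=-7.9838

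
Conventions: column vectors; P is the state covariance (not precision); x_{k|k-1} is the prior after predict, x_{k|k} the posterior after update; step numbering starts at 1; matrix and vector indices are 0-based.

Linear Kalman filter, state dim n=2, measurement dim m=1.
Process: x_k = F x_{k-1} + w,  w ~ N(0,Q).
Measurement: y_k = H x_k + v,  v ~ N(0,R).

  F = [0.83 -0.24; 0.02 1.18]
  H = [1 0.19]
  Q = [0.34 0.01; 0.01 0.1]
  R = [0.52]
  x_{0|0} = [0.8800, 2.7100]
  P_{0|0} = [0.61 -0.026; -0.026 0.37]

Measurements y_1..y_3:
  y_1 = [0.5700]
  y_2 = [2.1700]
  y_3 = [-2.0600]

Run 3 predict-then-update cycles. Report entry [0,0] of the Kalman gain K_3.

K[0,0] = 0.5616

step 1: x^-=[0.0800, 3.2154]  P^-=[0.7919 -0.1100; -0.1100 0.6142]  S=[1.2923]  K=[0.5966; 0.0052]  nu=[-0.1209]  x^+=[0.0079, 3.2148]  P^+=[0.3319 -0.1140; -0.1140 0.6142]
step 2: x^-=[-0.7650, 3.7936]  P^-=[0.6494 -0.2695; -0.2695 0.9499]  S=[1.1013]  K=[0.5432; -0.0808]  nu=[2.2142]  x^+=[0.4377, 3.6146]  P^+=[0.3245 -0.2212; -0.2212 0.9427]
step 3: x^-=[-0.5042, 4.2740]  P^-=[0.7059 -0.4671; -0.4671 1.4023]  S=[1.0991]  K=[0.5616; -0.1826]  nu=[-2.3679]  x^+=[-1.8339, 4.7063]  P^+=[0.3594 -0.3544; -0.3544 1.3657]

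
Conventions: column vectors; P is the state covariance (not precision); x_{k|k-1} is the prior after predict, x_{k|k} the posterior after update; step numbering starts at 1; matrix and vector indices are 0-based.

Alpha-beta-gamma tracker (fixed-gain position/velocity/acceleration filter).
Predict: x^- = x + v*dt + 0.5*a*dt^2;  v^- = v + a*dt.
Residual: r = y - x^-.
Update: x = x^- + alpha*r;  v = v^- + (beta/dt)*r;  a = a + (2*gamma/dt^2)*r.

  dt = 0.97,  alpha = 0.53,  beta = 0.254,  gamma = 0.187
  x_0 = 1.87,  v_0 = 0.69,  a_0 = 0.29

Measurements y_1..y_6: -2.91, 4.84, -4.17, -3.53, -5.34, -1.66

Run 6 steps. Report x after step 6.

step 1: x_pred=2.6757  r=-5.5857  x^+=-0.2847  v^+=-0.4914  a^+=-1.9303
step 2: x_pred=-1.6694  r=6.5094  x^+=1.7806  v^+=-0.6592  a^+=0.6572
step 3: x_pred=1.4503  r=-5.6203  x^+=-1.5285  v^+=-1.4935  a^+=-1.5769
step 4: x_pred=-3.7190  r=0.1890  x^+=-3.6188  v^+=-2.9735  a^+=-1.5018
step 5: x_pred=-7.2097  r=1.8697  x^+=-6.2187  v^+=-3.9407  a^+=-0.7586
step 6: x_pred=-10.3981  r=8.7381  x^+=-5.7669  v^+=-2.3884  a^+=2.7147

x_post = -5.7669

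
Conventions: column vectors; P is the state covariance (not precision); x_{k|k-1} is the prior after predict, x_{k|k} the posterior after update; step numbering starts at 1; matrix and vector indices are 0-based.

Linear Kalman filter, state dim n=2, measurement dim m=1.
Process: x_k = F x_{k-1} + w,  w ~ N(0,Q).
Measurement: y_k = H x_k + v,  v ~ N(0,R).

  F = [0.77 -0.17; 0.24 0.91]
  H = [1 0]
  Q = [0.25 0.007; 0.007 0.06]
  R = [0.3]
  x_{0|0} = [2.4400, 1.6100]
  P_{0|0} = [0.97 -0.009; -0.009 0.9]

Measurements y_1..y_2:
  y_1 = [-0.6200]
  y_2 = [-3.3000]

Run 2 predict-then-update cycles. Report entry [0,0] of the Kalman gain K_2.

step 1: x^-=[1.6051, 2.0507]  P^-=[0.8535 0.0411; 0.0411 0.8572]  S=[1.1535]  K=[0.7399; 0.0356]  nu=[-2.2251]  x^+=[-0.0413, 1.9714]  P^+=[0.2220 0.0107; 0.0107 0.8558]
step 2: x^-=[-0.3669, 1.7841]  P^-=[0.4035 -0.0773; -0.0773 0.7861]  S=[0.7035]  K=[0.5736; -0.1099]  nu=[-2.9331]  x^+=[-2.0493, 2.1064]  P^+=[0.1721 -0.0330; -0.0330 0.7776]

K[0,0] = 0.5736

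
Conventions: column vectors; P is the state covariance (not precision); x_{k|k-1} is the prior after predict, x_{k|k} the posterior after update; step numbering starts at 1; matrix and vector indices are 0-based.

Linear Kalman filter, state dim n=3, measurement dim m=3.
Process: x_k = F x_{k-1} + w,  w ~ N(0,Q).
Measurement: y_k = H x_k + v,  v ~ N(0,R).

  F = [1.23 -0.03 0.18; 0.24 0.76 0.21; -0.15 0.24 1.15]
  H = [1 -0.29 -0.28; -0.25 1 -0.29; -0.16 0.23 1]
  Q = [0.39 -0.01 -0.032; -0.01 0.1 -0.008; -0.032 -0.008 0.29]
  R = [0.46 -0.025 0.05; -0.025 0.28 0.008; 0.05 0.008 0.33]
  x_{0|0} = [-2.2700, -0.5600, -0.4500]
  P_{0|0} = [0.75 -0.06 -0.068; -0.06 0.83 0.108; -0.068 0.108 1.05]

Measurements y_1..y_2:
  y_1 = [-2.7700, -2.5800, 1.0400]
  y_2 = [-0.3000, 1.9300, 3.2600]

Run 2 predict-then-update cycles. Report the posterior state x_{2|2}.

step 1: x^-=[-2.8563, -1.0649, -0.3114]  P^-=[1.5326 0.1701 -0.0704; 0.1701 0.6746 0.4566; -0.0704 0.4566 1.8307]  S=[2.2078 -0.3467 -0.9411; -0.3467 0.8443 0.0970; -0.9411 0.0970 2.4557]  K=[0.7675 0.0664 0.1789; 0.1420 0.6194 0.2680; -0.0106 -0.1629 0.7952]  nu=[-0.3097, -2.3195, 1.1393]  x^+=[-3.0442, -2.2402, 0.9758]  P^+=[0.4414 0.1501 0.1341; 0.1501 0.2303 0.0715; 0.1341 0.0715 0.2656]
step 2: x^-=[-3.5015, -2.2282, 1.0412]  P^-=[1.1141 0.3140 0.1715; 0.3140 0.3612 0.1727; 0.1715 0.1727 0.6469]  S=[1.4051 -0.0905 -0.1287; -0.0905 0.5330 0.0060; -0.1287 0.0060 1.0259]  K=[0.7139 0.0928 0.1528; 0.1643 0.4620 0.2182; 0.0092 -0.1141 0.6443]  nu=[2.8468, 3.5848, 2.1711]  x^+=[-0.8045, 0.3693, 2.0570]  P^+=[0.4093 0.1461 0.1188; 0.1461 0.1825 0.0653; 0.1188 0.0653 0.2161]

x_post = [-0.8045, 0.3693, 2.0570]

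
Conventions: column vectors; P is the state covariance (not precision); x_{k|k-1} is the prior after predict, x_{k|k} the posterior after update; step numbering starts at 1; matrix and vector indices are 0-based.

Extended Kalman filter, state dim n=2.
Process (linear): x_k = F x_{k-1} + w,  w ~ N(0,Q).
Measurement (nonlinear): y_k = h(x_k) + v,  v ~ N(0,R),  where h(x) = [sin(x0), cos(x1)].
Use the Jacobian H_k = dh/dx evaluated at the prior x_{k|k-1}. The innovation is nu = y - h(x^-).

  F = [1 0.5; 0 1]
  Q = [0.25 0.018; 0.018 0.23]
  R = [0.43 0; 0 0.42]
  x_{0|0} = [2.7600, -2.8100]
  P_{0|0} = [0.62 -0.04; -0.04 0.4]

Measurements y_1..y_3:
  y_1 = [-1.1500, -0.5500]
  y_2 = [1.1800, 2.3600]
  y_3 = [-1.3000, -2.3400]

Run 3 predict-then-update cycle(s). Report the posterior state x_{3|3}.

x_post = [-1.3332, -3.1256]

step 1: x^-=[1.3550, -2.8100]  P^-=[0.9300 0.1780; 0.1780 0.6300]  H_jac=[0.2141 0.0000; 0.0000 0.3255]  S=[0.4726 0.0124; 0.0124 0.4868]  K=[0.4185 0.1084; 0.0696 0.4196]  nu=[-2.1268, 0.3955]  x^+=[0.5078, -2.7921]  P^+=[0.8404 0.1398; 0.1398 0.5413]
step 2: x^-=[-0.8882, -2.7921]  P^-=[1.3655 0.4285; 0.4285 0.7713]  H_jac=[0.6308 0.0000; 0.0000 0.3424]  S=[0.9733 0.0925; 0.0925 0.5104]  K=[0.8727 0.1292; 0.2325 0.4752]  nu=[1.9560, 3.2996]  x^+=[1.2450, -0.7693]  P^+=[0.5949 0.1585; 0.1585 0.5830]
step 3: x^-=[0.8603, -0.7693]  P^-=[1.1491 0.4680; 0.4680 0.8130]  H_jac=[0.6522 0.0000; 0.0000 0.6956]  S=[0.9188 0.2123; 0.2123 0.8134]  K=[0.7696 0.1993; 0.1825 0.6476]  nu=[-2.0581, -3.0584]  x^+=[-1.3332, -3.1256]  P^+=[0.5074 0.1203; 0.1203 0.3910]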